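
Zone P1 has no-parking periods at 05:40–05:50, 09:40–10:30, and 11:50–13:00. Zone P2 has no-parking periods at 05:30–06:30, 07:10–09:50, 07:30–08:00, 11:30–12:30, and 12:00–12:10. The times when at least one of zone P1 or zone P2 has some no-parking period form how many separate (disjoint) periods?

Second set merges to 05:30-06:30, 07:10-09:50, 11:30-12:30.
A ∪ B = 05:30-06:30, 07:10-10:30, 11:30-13:00.
That is 3 disjoint pieces.

3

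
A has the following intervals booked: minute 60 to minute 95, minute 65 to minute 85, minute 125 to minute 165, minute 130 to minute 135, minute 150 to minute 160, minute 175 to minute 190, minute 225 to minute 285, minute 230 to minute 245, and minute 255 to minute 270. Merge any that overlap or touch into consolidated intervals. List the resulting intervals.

minute 65 to minute 85 overlaps/touches minute 60 to minute 95 → extend to minute 60 to minute 95.
minute 125 to minute 165 is disjoint → start new block.
minute 130 to minute 135 overlaps/touches minute 125 to minute 165 → extend to minute 125 to minute 165.
minute 150 to minute 160 overlaps/touches minute 125 to minute 165 → extend to minute 125 to minute 165.
minute 175 to minute 190 is disjoint → start new block.
minute 225 to minute 285 is disjoint → start new block.
minute 230 to minute 245 overlaps/touches minute 225 to minute 285 → extend to minute 225 to minute 285.
minute 255 to minute 270 overlaps/touches minute 225 to minute 285 → extend to minute 225 to minute 285.

minute 60 to minute 95, minute 125 to minute 165, minute 175 to minute 190, minute 225 to minute 285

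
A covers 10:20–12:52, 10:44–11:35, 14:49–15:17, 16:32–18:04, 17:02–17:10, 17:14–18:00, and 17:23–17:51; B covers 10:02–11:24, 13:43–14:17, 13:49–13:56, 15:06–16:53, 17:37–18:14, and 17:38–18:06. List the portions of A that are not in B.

First set merges to 10:20-12:52, 14:49-15:17, 16:32-18:04.
Second set merges to 10:02-11:24, 13:43-14:17, 15:06-16:53, 17:37-18:14.
10:20-12:52 with B removed leaves 11:24-12:52.
14:49-15:17 with B removed leaves 14:49-15:06.
16:32-18:04 with B removed leaves 16:53-17:37.

11:24-12:52, 14:49-15:06, 16:53-17:37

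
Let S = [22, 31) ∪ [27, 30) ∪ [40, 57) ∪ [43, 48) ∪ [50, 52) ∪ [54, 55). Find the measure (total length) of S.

26

Merged: [22, 31), [40, 57).
Lengths: 9 + 17 = 26.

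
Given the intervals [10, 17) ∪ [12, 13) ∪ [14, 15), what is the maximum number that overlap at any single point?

2

Sweep endpoints in order; track running count of active intervals.
Peak of 2 reached at 12.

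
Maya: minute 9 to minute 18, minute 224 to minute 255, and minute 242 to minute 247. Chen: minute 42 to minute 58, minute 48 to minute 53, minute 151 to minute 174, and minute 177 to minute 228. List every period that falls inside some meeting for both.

A, merged: minute 9 to minute 18, minute 224 to minute 255.
B, merged: minute 42 to minute 58, minute 151 to minute 174, minute 177 to minute 228.
minute 9 to minute 18 meets no B interval.
minute 224 to minute 255 ∩ B → minute 224 to minute 228.

minute 224 to minute 228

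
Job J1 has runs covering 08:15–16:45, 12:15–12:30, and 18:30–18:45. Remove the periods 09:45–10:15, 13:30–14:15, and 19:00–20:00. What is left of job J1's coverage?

First set merges to 08:15–16:45, 18:30–18:45.
08:15–16:45 \ B = 08:15–09:45, 10:15–13:30, 14:15–16:45.
18:30–18:45: nothing removed.

08:15–09:45, 10:15–13:30, 14:15–16:45, 18:30–18:45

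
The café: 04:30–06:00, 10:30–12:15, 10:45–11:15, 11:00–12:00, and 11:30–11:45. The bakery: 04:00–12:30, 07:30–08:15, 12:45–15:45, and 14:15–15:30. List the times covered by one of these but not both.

A, merged: 04:30–06:00, 10:30–12:15.
B, merged: 04:00–12:30, 12:45–15:45.
Only in the first: none.
Only in the second: 04:00–04:30, 06:00–10:30, 12:15–12:30, 12:45–15:45.
Together these are the periods covered by exactly one.

04:00–04:30, 06:00–10:30, 12:15–12:30, 12:45–15:45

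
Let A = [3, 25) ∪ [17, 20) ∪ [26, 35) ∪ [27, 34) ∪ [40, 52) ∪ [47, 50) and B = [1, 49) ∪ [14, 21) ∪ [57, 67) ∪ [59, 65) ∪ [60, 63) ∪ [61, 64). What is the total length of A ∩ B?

40

Merge the first list: [3, 25), [26, 35), [40, 52).
Merge the second list: [1, 49), [57, 67).
A ∩ B = [3, 25), [26, 35), [40, 49).
Total: 22 + 9 + 9 = 40.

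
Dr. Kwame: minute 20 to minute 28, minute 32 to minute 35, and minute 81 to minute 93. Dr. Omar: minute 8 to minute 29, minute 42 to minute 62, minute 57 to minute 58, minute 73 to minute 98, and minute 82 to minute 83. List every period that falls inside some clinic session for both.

Second set merges to minute 8 to minute 29, minute 42 to minute 62, minute 73 to minute 98.
minute 20 to minute 28 ∩ B → minute 20 to minute 28.
minute 32 to minute 35 meets no B interval.
minute 81 to minute 93 ∩ B → minute 81 to minute 93.

minute 20 to minute 28, minute 81 to minute 93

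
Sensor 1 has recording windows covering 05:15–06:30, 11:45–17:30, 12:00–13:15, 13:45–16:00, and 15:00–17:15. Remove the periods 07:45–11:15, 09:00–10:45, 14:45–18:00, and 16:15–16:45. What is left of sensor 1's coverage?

First set merges to 05:15-06:30, 11:45-17:30.
Second set merges to 07:45-11:15, 14:45-18:00.
05:15-06:30: nothing removed.
11:45-17:30 \ B = 11:45-14:45.

05:15-06:30, 11:45-14:45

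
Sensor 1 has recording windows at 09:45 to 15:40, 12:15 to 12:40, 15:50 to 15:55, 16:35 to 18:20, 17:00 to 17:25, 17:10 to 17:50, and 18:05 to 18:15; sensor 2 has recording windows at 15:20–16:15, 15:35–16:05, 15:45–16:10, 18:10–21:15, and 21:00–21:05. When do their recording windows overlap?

Merge the first list: 09:45-15:40, 15:50-15:55, 16:35-18:20.
Merge the second list: 15:20-16:15, 18:10-21:15.
09:45-15:40 ∩ B → 15:20-15:40.
15:50-15:55 ∩ B → 15:50-15:55.
16:35-18:20 ∩ B → 18:10-18:20.

15:20-15:40, 15:50-15:55, 18:10-18:20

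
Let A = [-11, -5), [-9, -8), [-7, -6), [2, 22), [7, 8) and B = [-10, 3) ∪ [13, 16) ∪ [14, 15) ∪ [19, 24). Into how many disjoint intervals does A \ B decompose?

3

A, merged: [-11, -5), [2, 22).
B, merged: [-10, 3), [13, 16), [19, 24).
A \ B = [-11, -10), [3, 13), [16, 19).
That is 3 disjoint pieces.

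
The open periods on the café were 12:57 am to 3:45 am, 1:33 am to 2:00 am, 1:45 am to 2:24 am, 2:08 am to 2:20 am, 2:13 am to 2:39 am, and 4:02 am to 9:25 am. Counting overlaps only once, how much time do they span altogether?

8 h 11 min

Merged: 12:57 am-3:45 am, 4:02 am-9:25 am.
Lengths: 2 h 48 min + 5 h 23 min = 8 h 11 min.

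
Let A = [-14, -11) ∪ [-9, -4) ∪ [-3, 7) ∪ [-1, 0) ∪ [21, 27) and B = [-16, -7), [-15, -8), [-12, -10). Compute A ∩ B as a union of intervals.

[-14, -11) ∪ [-9, -7)

First set merges to [-14, -11), [-9, -4), [-3, 7), [21, 27).
Second set merges to [-16, -7).
[-14, -11) overlaps B on [-14, -11).
[-9, -4) overlaps B on [-9, -7).
[-3, 7) falls entirely outside B.
[21, 27) falls entirely outside B.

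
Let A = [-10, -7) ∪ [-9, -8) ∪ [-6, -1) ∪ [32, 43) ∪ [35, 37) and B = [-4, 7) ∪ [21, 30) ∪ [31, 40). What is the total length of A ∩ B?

11

A, merged: [-10, -7), [-6, -1), [32, 43).
A ∩ B = [-4, -1), [32, 40).
Total: 3 + 8 = 11.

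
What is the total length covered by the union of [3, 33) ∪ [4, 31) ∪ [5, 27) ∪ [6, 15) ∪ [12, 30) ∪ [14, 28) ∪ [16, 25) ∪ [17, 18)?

Merged: [3, 33).
Length: 30.

30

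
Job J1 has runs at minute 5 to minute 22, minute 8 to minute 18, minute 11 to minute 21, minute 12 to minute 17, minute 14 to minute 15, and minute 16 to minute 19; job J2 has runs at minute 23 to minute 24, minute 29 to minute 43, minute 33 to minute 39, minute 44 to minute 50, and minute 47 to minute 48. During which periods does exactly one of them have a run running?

minute 5 to minute 22, minute 23 to minute 24, minute 29 to minute 43, minute 44 to minute 50

Merge the first list: minute 5 to minute 22.
Merge the second list: minute 23 to minute 24, minute 29 to minute 43, minute 44 to minute 50.
A but not B: minute 5 to minute 22.
B but not A: minute 23 to minute 24, minute 29 to minute 43, minute 44 to minute 50.
Combining gives A △ B.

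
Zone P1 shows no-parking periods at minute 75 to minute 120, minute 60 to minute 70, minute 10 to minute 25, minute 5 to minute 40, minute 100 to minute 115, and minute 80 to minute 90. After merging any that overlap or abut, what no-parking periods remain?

Sort by start: minute 5 to minute 40, minute 10 to minute 25, minute 60 to minute 70, minute 75 to minute 120, minute 80 to minute 90, minute 100 to minute 115.
minute 10 to minute 25 overlaps/touches minute 5 to minute 40 → extend to minute 5 to minute 40.
minute 60 to minute 70 is disjoint → start new block.
minute 75 to minute 120 is disjoint → start new block.
minute 80 to minute 90 overlaps/touches minute 75 to minute 120 → extend to minute 75 to minute 120.
minute 100 to minute 115 overlaps/touches minute 75 to minute 120 → extend to minute 75 to minute 120.

minute 5 to minute 40, minute 60 to minute 70, minute 75 to minute 120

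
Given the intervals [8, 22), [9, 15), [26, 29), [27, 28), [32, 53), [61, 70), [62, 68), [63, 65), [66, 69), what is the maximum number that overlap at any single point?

3

Sweep endpoints in order; track running count of active intervals.
Peak of 3 reached at 63.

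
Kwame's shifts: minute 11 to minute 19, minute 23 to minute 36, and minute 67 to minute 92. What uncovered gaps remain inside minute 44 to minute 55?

Covered (merged): minute 11 to minute 19, minute 23 to minute 36, minute 67 to minute 92.
Gaps within minute 44 to minute 55: minute 44 to minute 55.

minute 44 to minute 55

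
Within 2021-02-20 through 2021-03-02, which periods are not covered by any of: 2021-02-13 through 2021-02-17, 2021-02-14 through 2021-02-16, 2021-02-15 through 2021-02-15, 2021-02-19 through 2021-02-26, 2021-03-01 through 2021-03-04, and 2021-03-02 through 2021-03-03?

2021-02-27 through 2021-02-28

After merging, the occupied span is 2021-02-13 through 2021-02-17, 2021-02-19 through 2021-02-26, 2021-03-01 through 2021-03-04.
Complement within 2021-02-20 through 2021-03-02: 2021-02-27 through 2021-02-28.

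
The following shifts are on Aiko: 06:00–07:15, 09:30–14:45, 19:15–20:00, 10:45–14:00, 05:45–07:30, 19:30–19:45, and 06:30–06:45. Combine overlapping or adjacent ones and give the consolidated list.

Sort by start: 05:45–07:30, 06:00–07:15, 06:30–06:45, 09:30–14:45, 10:45–14:00, 19:15–20:00, 19:30–19:45.
06:00–07:15 overlaps/touches 05:45–07:30 → extend to 05:45–07:30.
06:30–06:45 overlaps/touches 05:45–07:30 → extend to 05:45–07:30.
09:30–14:45 is disjoint → start new block.
10:45–14:00 overlaps/touches 09:30–14:45 → extend to 09:30–14:45.
19:15–20:00 is disjoint → start new block.
19:30–19:45 overlaps/touches 19:15–20:00 → extend to 19:15–20:00.

05:45–07:30, 09:30–14:45, 19:15–20:00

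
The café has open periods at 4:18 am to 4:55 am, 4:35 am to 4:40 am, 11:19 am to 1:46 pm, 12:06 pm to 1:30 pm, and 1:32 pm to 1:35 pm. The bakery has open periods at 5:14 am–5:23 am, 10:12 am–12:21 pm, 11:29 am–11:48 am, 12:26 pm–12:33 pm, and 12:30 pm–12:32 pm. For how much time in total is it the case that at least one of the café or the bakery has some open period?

4 h 20 min

Merge the first list: 4:18 am–4:55 am, 11:19 am–1:46 pm.
Merge the second list: 5:14 am–5:23 am, 10:12 am–12:21 pm, 12:26 pm–12:33 pm.
A ∪ B = 4:18 am–4:55 am, 5:14 am–5:23 am, 10:12 am–1:46 pm.
Total: 37 min + 9 min + 3 h 34 min = 4 h 20 min.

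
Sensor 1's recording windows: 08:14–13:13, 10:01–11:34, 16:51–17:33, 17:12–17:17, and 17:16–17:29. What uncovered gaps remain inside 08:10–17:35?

Covered (merged): 08:14-13:13, 16:51-17:33.
Gaps within 08:10-17:35: 08:10-08:14, 13:13-16:51, 17:33-17:35.

08:10-08:14, 13:13-16:51, 17:33-17:35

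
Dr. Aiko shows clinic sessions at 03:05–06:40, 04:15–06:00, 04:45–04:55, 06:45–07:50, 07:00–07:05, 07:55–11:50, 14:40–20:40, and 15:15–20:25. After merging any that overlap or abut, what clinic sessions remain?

03:05-06:40, 06:45-07:50, 07:55-11:50, 14:40-20:40

04:15-06:00 overlaps/touches 03:05-06:40 → extend to 03:05-06:40.
04:45-04:55 overlaps/touches 03:05-06:40 → extend to 03:05-06:40.
06:45-07:50 is disjoint → start new block.
07:00-07:05 overlaps/touches 06:45-07:50 → extend to 06:45-07:50.
07:55-11:50 is disjoint → start new block.
14:40-20:40 is disjoint → start new block.
15:15-20:25 overlaps/touches 14:40-20:40 → extend to 14:40-20:40.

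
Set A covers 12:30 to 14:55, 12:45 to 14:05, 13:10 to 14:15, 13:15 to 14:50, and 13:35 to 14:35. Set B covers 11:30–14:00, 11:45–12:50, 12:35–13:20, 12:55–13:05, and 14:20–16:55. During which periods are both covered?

12:30–14:00, 14:20–14:55

Merge the first list: 12:30–14:55.
Merge the second list: 11:30–14:00, 14:20–16:55.
12:30–14:55 meets the second set on 12:30–14:00, 14:20–14:55.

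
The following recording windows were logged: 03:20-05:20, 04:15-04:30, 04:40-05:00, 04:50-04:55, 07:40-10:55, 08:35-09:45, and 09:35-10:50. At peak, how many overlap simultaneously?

Walk the sorted start/end points keeping a running depth.
The depth first hits 3 at 04:50.

3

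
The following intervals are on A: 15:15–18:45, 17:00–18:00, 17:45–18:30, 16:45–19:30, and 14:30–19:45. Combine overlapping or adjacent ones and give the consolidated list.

Sort by start: 14:30-19:45, 15:15-18:45, 16:45-19:30, 17:00-18:00, 17:45-18:30.
15:15-18:45 overlaps/touches 14:30-19:45 → extend to 14:30-19:45.
16:45-19:30 overlaps/touches 14:30-19:45 → extend to 14:30-19:45.
17:00-18:00 overlaps/touches 14:30-19:45 → extend to 14:30-19:45.
17:45-18:30 overlaps/touches 14:30-19:45 → extend to 14:30-19:45.

14:30-19:45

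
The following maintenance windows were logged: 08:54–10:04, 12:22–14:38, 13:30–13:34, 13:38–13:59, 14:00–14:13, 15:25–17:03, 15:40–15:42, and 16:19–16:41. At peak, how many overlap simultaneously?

2

Walk the sorted start/end points keeping a running depth.
The depth first hits 2 at 13:30.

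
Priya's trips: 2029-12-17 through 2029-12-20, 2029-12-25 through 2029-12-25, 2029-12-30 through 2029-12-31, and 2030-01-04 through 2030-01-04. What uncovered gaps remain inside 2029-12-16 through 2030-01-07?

Covered (merged): 2029-12-17 through 2029-12-20, 2029-12-25 through 2029-12-25, 2029-12-30 through 2029-12-31, 2030-01-04 through 2030-01-04.
Complement within 2029-12-16 through 2030-01-07: 2029-12-16 through 2029-12-16, 2029-12-21 through 2029-12-24, 2029-12-26 through 2029-12-29, 2030-01-01 through 2030-01-03, 2030-01-05 through 2030-01-07.

2029-12-16 through 2029-12-16, 2029-12-21 through 2029-12-24, 2029-12-26 through 2029-12-29, 2030-01-01 through 2030-01-03, 2030-01-05 through 2030-01-07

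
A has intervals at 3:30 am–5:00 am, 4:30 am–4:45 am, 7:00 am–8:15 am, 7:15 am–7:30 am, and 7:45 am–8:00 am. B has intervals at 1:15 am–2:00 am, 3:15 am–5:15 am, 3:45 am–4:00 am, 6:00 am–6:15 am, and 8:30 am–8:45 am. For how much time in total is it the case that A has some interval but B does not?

First set merges to 3:30 am–5:00 am, 7:00 am–8:15 am.
Second set merges to 1:15 am–2:00 am, 3:15 am–5:15 am, 6:00 am–6:15 am, 8:30 am–8:45 am.
A \ B = 7:00 am–8:15 am.
Total: 1 h 15 min.

1 h 15 min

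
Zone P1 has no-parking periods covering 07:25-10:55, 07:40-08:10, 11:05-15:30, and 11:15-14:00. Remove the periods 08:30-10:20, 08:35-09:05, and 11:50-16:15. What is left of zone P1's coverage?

First set merges to 07:25-10:55, 11:05-15:30.
Second set merges to 08:30-10:20, 11:50-16:15.
07:25-10:55 \ B = 07:25-08:30, 10:20-10:55.
11:05-15:30 \ B = 11:05-11:50.

07:25-08:30, 10:20-10:55, 11:05-11:50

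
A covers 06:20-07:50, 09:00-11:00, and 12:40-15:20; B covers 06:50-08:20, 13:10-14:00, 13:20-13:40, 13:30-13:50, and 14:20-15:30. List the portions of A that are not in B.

06:20–06:50, 09:00–11:00, 12:40–13:10, 14:00–14:20

Merge the second list: 06:50–08:20, 13:10–14:00, 14:20–15:30.
06:20–07:50 with B removed leaves 06:20–06:50.
09:00–11:00 is untouched.
12:40–15:20 with B removed leaves 12:40–13:10, 14:00–14:20.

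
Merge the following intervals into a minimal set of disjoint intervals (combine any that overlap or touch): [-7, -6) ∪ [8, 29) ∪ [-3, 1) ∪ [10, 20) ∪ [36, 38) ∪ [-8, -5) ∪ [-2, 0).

Sort by start: [-8, -5), [-7, -6), [-3, 1), [-2, 0), [8, 29), [10, 20), [36, 38).
[-7, -6) overlaps/touches [-8, -5) → extend to [-8, -5).
[-3, 1) is disjoint → start new block.
[-2, 0) overlaps/touches [-3, 1) → extend to [-3, 1).
[8, 29) is disjoint → start new block.
[10, 20) overlaps/touches [8, 29) → extend to [8, 29).
[36, 38) is disjoint → start new block.

[-8, -5) ∪ [-3, 1) ∪ [8, 29) ∪ [36, 38)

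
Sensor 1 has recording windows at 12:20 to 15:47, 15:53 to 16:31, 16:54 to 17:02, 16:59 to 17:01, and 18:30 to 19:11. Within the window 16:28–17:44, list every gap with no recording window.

After merging, the occupied span is 12:20–15:47, 15:53–16:31, 16:54–17:02, 18:30–19:11.
Gaps within 16:28–17:44: 16:31–16:54, 17:02–17:44.

16:31–16:54, 17:02–17:44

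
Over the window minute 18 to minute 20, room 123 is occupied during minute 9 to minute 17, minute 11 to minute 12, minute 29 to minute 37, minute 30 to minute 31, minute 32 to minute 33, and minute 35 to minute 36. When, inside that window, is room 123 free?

After merging, the occupied span is minute 9 to minute 17, minute 29 to minute 37.
Uncovered inside minute 18 to minute 20: minute 18 to minute 20.

minute 18 to minute 20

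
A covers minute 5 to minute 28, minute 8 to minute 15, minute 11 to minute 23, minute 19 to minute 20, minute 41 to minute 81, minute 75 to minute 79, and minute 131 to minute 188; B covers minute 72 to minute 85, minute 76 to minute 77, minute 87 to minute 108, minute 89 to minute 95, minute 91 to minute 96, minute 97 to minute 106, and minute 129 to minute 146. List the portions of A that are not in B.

minute 5 to minute 28, minute 41 to minute 72, minute 146 to minute 188

First set merges to minute 5 to minute 28, minute 41 to minute 81, minute 131 to minute 188.
Second set merges to minute 72 to minute 85, minute 87 to minute 108, minute 129 to minute 146.
minute 5 to minute 28: no B overlap → unchanged.
minute 41 to minute 81 minus B → minute 41 to minute 72.
minute 131 to minute 188 minus B → minute 146 to minute 188.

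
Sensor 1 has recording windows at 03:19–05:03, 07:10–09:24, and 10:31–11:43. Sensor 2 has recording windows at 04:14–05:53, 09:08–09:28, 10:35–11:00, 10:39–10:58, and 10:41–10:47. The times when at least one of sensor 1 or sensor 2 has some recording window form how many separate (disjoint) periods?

Merge the second list: 04:14-05:53, 09:08-09:28, 10:35-11:00.
A ∪ B = 03:19-05:53, 07:10-09:28, 10:31-11:43.
That is 3 disjoint pieces.

3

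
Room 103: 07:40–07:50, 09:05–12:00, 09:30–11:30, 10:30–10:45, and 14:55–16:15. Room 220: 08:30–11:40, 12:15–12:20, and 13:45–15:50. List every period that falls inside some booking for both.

09:05–11:40, 14:55–15:50

Merge the first list: 07:40–07:50, 09:05–12:00, 14:55–16:15.
07:40–07:50 meets no B interval.
09:05–12:00 ∩ B → 09:05–11:40.
14:55–16:15 ∩ B → 14:55–15:50.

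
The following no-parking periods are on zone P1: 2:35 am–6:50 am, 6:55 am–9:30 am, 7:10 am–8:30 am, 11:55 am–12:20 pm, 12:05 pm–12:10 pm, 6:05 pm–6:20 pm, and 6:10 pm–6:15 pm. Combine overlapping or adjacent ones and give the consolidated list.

2:35 am–6:50 am, 6:55 am–9:30 am, 11:55 am–12:20 pm, 6:05 pm–6:20 pm

6:55 am–9:30 am is disjoint → start new block.
7:10 am–8:30 am overlaps/touches 6:55 am–9:30 am → extend to 6:55 am–9:30 am.
11:55 am–12:20 pm is disjoint → start new block.
12:05 pm–12:10 pm overlaps/touches 11:55 am–12:20 pm → extend to 11:55 am–12:20 pm.
6:05 pm–6:20 pm is disjoint → start new block.
6:10 pm–6:15 pm overlaps/touches 6:05 pm–6:20 pm → extend to 6:05 pm–6:20 pm.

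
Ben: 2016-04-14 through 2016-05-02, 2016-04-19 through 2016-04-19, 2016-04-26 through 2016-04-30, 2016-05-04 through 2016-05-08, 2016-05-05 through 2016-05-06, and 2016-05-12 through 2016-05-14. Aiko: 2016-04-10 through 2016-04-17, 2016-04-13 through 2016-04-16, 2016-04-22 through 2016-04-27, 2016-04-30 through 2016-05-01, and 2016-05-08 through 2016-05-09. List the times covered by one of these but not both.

2016-04-10 through 2016-04-13, 2016-04-18 through 2016-04-21, 2016-04-28 through 2016-04-29, 2016-05-02 through 2016-05-02, 2016-05-04 through 2016-05-07, 2016-05-09 through 2016-05-09, 2016-05-12 through 2016-05-14

Merge the first list: 2016-04-14 through 2016-05-02, 2016-05-04 through 2016-05-08, 2016-05-12 through 2016-05-14.
Merge the second list: 2016-04-10 through 2016-04-17, 2016-04-22 through 2016-04-27, 2016-04-30 through 2016-05-01, 2016-05-08 through 2016-05-09.
A \ B = 2016-04-18 through 2016-04-21, 2016-04-28 through 2016-04-29, 2016-05-02 through 2016-05-02, 2016-05-04 through 2016-05-07, 2016-05-12 through 2016-05-14.
B \ A = 2016-04-10 through 2016-04-13, 2016-05-09 through 2016-05-09.
Union of the two gives the symmetric difference.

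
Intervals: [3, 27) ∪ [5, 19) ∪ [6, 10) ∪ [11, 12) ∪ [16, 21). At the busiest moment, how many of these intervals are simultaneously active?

3

At 6, 3 of the intervals are simultaneously active.
No point has more.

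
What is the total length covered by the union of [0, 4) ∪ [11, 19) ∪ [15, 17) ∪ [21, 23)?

14

Merged: [0, 4), [11, 19), [21, 23).
Lengths: 4 + 8 + 2 = 14.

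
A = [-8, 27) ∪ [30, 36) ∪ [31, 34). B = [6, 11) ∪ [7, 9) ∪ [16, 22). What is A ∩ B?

Merge the first list: [-8, 27), [30, 36).
Merge the second list: [6, 11), [16, 22).
[-8, 27) meets the second set on [6, 11), [16, 22).
[30, 36): no overlap with the second set.

[6, 11) ∪ [16, 22)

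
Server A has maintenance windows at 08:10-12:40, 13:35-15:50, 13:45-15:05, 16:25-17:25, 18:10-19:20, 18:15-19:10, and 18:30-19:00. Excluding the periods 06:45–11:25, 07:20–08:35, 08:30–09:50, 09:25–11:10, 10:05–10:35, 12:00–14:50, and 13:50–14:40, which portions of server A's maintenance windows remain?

11:25-12:00, 14:50-15:50, 16:25-17:25, 18:10-19:20

Merge the first list: 08:10-12:40, 13:35-15:50, 16:25-17:25, 18:10-19:20.
Merge the second list: 06:45-11:25, 12:00-14:50.
08:10-12:40 with B removed leaves 11:25-12:00.
13:35-15:50 with B removed leaves 14:50-15:50.
16:25-17:25 is untouched.
18:10-19:20 is untouched.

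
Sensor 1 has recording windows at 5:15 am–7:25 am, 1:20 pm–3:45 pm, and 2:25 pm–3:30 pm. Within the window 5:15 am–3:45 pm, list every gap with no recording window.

7:25 am–1:20 pm

Covered (merged): 5:15 am–7:25 am, 1:20 pm–3:45 pm.
Complement within 5:15 am–3:45 pm: 7:25 am–1:20 pm.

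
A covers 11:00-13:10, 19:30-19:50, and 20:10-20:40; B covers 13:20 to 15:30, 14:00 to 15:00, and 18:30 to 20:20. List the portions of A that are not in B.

Second set merges to 13:20–15:30, 18:30–20:20.
11:00–13:10: no B overlap → unchanged.
19:30–19:50: fully covered by B → removed.
20:10–20:40 minus B → 20:20–20:40.

11:00–13:10, 20:20–20:40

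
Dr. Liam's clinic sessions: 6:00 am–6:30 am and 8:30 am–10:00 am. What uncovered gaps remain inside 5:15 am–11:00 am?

The merged coverage is 6:00 am–6:30 am, 8:30 am–10:00 am.
Gaps within 5:15 am–11:00 am: 5:15 am–6:00 am, 6:30 am–8:30 am, 10:00 am–11:00 am.

5:15 am–6:00 am, 6:30 am–8:30 am, 10:00 am–11:00 am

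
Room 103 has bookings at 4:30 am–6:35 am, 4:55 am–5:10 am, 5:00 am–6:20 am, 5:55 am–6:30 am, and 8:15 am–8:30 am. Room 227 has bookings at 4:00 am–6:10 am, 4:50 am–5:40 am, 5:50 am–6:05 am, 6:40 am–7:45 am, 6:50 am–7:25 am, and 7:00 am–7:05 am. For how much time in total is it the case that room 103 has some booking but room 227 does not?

First set merges to 4:30 am–6:35 am, 8:15 am–8:30 am.
Second set merges to 4:00 am–6:10 am, 6:40 am–7:45 am.
A \ B = 6:10 am–6:35 am, 8:15 am–8:30 am.
Total: 25 min + 15 min = 40 min.

40 min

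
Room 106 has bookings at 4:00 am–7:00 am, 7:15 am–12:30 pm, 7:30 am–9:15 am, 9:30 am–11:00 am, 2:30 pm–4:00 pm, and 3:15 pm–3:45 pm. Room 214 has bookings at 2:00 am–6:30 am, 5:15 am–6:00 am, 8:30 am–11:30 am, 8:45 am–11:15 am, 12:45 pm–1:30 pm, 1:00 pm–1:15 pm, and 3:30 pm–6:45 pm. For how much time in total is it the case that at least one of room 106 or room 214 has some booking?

Merge the first list: 4:00 am–7:00 am, 7:15 am–12:30 pm, 2:30 pm–4:00 pm.
Merge the second list: 2:00 am–6:30 am, 8:30 am–11:30 am, 12:45 pm–1:30 pm, 3:30 pm–6:45 pm.
A ∪ B = 2:00 am–7:00 am, 7:15 am–12:30 pm, 12:45 pm–1:30 pm, 2:30 pm–6:45 pm.
Total: 5 h + 5 h 15 min + 45 min + 4 h 15 min = 15 h 15 min.

15 h 15 min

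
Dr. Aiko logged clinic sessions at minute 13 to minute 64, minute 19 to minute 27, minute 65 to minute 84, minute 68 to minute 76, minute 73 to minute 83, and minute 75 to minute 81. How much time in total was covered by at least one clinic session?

70 minutes

Merged: minute 13 to minute 64, minute 65 to minute 84.
Lengths: 51 minutes + 19 minutes = 70 minutes.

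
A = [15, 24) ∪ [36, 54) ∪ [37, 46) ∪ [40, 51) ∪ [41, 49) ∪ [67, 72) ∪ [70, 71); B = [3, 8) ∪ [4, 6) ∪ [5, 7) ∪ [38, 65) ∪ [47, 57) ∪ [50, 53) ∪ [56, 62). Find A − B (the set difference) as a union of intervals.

[15, 24) ∪ [36, 38) ∪ [67, 72)

A, merged: [15, 24), [36, 54), [67, 72).
B, merged: [3, 8), [38, 65).
[15, 24): no B overlap → unchanged.
[36, 54) minus B → [36, 38).
[67, 72): no B overlap → unchanged.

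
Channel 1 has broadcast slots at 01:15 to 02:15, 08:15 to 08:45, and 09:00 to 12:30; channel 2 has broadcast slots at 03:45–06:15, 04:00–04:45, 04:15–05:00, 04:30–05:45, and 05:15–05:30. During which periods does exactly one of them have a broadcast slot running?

01:15–02:15, 03:45–06:15, 08:15–08:45, 09:00–12:30

B, merged: 03:45–06:15.
A but not B: 01:15–02:15, 08:15–08:45, 09:00–12:30.
B but not A: 03:45–06:15.
Combining gives A △ B.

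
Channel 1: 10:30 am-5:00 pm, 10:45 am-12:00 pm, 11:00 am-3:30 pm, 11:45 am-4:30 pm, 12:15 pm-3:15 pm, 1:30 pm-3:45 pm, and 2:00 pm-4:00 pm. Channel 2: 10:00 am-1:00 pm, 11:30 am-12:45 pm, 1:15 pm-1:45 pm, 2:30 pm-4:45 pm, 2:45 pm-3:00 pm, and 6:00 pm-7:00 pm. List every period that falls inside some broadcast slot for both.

First set merges to 10:30 am–5:00 pm.
Second set merges to 10:00 am–1:00 pm, 1:15 pm–1:45 pm, 2:30 pm–4:45 pm, 6:00 pm–7:00 pm.
10:30 am–5:00 pm ∩ B → 10:30 am–1:00 pm, 1:15 pm–1:45 pm, 2:30 pm–4:45 pm.

10:30 am–1:00 pm, 1:15 pm–1:45 pm, 2:30 pm–4:45 pm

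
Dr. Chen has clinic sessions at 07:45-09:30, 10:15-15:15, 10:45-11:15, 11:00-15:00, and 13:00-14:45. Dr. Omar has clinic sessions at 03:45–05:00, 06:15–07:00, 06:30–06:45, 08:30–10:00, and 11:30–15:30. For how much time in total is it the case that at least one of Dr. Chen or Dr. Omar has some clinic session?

9 h 30 min

A, merged: 07:45-09:30, 10:15-15:15.
B, merged: 03:45-05:00, 06:15-07:00, 08:30-10:00, 11:30-15:30.
A ∪ B = 03:45-05:00, 06:15-07:00, 07:45-10:00, 10:15-15:30.
Total: 1 h 15 min + 45 min + 2 h 15 min + 5 h 15 min = 9 h 30 min.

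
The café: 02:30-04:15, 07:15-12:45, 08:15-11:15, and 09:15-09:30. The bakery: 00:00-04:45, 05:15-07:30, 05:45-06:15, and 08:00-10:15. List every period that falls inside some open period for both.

02:30-04:15, 07:15-07:30, 08:00-10:15

Merge the first list: 02:30-04:15, 07:15-12:45.
Merge the second list: 00:00-04:45, 05:15-07:30, 08:00-10:15.
02:30-04:15 meets the second set on 02:30-04:15.
07:15-12:45 meets the second set on 07:15-07:30, 08:00-10:15.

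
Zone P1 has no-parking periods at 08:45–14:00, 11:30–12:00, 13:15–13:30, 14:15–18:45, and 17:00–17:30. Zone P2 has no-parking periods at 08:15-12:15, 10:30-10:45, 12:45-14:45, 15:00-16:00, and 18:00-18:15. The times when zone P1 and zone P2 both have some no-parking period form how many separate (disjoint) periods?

5

A, merged: 08:45–14:00, 14:15–18:45.
B, merged: 08:15–12:15, 12:45–14:45, 15:00–16:00, 18:00–18:15.
A ∩ B = 08:45–12:15, 12:45–14:00, 14:15–14:45, 15:00–16:00, 18:00–18:15.
That is 5 disjoint pieces.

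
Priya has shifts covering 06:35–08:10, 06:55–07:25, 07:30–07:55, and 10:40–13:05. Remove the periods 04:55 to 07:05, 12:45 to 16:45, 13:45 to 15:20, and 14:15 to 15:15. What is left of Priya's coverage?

07:05–08:10, 10:40–12:45

A, merged: 06:35–08:10, 10:40–13:05.
B, merged: 04:55–07:05, 12:45–16:45.
06:35–08:10 minus B → 07:05–08:10.
10:40–13:05 minus B → 10:40–12:45.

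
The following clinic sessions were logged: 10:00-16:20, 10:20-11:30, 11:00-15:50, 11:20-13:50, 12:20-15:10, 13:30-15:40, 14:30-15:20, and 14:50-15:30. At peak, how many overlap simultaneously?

Walk the sorted start/end points keeping a running depth.
The depth first hits 6 at 14:50.

6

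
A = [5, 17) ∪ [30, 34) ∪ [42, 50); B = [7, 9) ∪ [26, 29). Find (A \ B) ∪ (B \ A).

Only in the first: [5, 7), [9, 17), [30, 34), [42, 50).
Only in the second: [26, 29).
Together these are the periods covered by exactly one.

[5, 7) ∪ [9, 17) ∪ [26, 29) ∪ [30, 34) ∪ [42, 50)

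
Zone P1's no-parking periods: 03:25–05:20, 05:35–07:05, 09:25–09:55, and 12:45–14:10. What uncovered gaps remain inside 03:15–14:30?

The merged coverage is 03:25–05:20, 05:35–07:05, 09:25–09:55, 12:45–14:10.
Gaps within 03:15–14:30: 03:15–03:25, 05:20–05:35, 07:05–09:25, 09:55–12:45, 14:10–14:30.

03:15–03:25, 05:20–05:35, 07:05–09:25, 09:55–12:45, 14:10–14:30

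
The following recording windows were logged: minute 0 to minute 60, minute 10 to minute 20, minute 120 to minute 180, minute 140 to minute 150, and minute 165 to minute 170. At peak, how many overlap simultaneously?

2

Walk the sorted start/end points keeping a running depth.
The depth first hits 2 at minute 10.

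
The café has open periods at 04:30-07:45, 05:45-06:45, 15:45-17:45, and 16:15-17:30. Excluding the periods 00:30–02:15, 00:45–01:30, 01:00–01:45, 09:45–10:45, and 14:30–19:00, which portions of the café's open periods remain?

Merge the first list: 04:30–07:45, 15:45–17:45.
Merge the second list: 00:30–02:15, 09:45–10:45, 14:30–19:00.
04:30–07:45 is untouched.
15:45–17:45 lies entirely inside B → drops out.

04:30–07:45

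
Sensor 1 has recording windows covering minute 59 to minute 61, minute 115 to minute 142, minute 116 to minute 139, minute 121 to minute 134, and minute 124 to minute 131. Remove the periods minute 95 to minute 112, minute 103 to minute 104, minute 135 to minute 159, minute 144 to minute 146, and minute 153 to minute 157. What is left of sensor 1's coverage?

Merge the first list: minute 59 to minute 61, minute 115 to minute 142.
Merge the second list: minute 95 to minute 112, minute 135 to minute 159.
minute 59 to minute 61: nothing removed.
minute 115 to minute 142 \ B = minute 115 to minute 135.

minute 59 to minute 61, minute 115 to minute 135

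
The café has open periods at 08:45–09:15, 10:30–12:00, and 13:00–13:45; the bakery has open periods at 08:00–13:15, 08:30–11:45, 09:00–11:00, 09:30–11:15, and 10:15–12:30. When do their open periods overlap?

08:45–09:15, 10:30–12:00, 13:00–13:15

Merge the second list: 08:00–13:15.
08:45–09:15 meets the second set on 08:45–09:15.
10:30–12:00 meets the second set on 10:30–12:00.
13:00–13:45 meets the second set on 13:00–13:15.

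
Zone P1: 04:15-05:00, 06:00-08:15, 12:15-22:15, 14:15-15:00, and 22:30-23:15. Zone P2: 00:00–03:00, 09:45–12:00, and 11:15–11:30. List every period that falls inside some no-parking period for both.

none

First set merges to 04:15–05:00, 06:00–08:15, 12:15–22:15, 22:30–23:15.
Second set merges to 00:00–03:00, 09:45–12:00.
04:15–05:00 meets no B interval.
06:00–08:15 meets no B interval.
12:15–22:15 meets no B interval.
22:30–23:15 meets no B interval.
No overlap.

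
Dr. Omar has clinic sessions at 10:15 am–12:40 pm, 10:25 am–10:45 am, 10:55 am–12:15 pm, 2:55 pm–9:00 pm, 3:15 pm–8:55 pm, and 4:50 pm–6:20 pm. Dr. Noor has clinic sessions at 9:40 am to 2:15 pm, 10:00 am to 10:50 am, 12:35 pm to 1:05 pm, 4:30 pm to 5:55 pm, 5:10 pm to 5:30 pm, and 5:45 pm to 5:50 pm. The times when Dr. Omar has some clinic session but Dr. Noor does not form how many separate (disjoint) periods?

First set merges to 10:15 am–12:40 pm, 2:55 pm–9:00 pm.
Second set merges to 9:40 am–2:15 pm, 4:30 pm–5:55 pm.
A \ B = 2:55 pm–4:30 pm, 5:55 pm–9:00 pm.
That is 2 disjoint pieces.

2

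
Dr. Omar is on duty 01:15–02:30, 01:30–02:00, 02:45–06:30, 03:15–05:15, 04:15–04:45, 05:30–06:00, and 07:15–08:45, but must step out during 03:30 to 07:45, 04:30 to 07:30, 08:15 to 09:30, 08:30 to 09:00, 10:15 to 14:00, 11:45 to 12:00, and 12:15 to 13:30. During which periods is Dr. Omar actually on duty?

First set merges to 01:15–02:30, 02:45–06:30, 07:15–08:45.
Second set merges to 03:30–07:45, 08:15–09:30, 10:15–14:00.
01:15–02:30 is untouched.
02:45–06:30 with B removed leaves 02:45–03:30.
07:15–08:45 with B removed leaves 07:45–08:15.

01:15–02:30, 02:45–03:30, 07:45–08:15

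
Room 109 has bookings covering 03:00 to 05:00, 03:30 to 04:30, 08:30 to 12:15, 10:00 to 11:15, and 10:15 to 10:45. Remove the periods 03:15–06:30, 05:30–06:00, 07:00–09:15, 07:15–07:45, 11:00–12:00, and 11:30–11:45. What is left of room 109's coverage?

03:00–03:15, 09:15–11:00, 12:00–12:15

First set merges to 03:00–05:00, 08:30–12:15.
Second set merges to 03:15–06:30, 07:00–09:15, 11:00–12:00.
03:00–05:00 \ B = 03:00–03:15.
08:30–12:15 \ B = 09:15–11:00, 12:00–12:15.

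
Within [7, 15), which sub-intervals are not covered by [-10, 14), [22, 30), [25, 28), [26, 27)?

[14, 15)

After merging, the occupied span is [-10, 14), [22, 30).
Complement within [7, 15): [14, 15).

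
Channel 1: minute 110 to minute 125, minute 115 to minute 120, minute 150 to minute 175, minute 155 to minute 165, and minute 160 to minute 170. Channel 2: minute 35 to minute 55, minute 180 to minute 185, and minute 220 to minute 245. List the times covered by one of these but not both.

First set merges to minute 110 to minute 125, minute 150 to minute 175.
A but not B: minute 110 to minute 125, minute 150 to minute 175.
B but not A: minute 35 to minute 55, minute 180 to minute 185, minute 220 to minute 245.
Combining gives A △ B.

minute 35 to minute 55, minute 110 to minute 125, minute 150 to minute 175, minute 180 to minute 185, minute 220 to minute 245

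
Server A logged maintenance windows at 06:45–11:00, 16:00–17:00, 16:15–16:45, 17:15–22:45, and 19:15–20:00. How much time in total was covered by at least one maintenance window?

10 h 45 min

Merged: 06:45–11:00, 16:00–17:00, 17:15–22:45.
Lengths: 4 h 15 min + 1 h + 5 h 30 min = 10 h 45 min.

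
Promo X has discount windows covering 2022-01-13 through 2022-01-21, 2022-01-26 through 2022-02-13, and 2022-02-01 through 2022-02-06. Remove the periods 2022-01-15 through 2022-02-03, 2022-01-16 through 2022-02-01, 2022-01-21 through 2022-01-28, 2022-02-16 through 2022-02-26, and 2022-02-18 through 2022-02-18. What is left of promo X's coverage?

Merge the first list: 2022-01-13 through 2022-01-21, 2022-01-26 through 2022-02-13.
Merge the second list: 2022-01-15 through 2022-02-03, 2022-02-16 through 2022-02-26.
2022-01-13 through 2022-01-21 minus B → 2022-01-13 through 2022-01-14.
2022-01-26 through 2022-02-13 minus B → 2022-02-04 through 2022-02-13.

2022-01-13 through 2022-01-14, 2022-02-04 through 2022-02-13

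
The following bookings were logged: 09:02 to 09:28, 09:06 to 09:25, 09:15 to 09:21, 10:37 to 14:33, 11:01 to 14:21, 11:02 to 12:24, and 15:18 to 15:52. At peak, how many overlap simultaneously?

Sweep endpoints in order; track running count of active intervals.
Peak of 3 reached at 09:15.

3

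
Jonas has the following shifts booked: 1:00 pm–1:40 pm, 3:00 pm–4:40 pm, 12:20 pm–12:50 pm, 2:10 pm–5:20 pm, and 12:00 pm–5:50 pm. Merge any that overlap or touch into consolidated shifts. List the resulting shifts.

Sort by start: 12:00 pm-5:50 pm, 12:20 pm-12:50 pm, 1:00 pm-1:40 pm, 2:10 pm-5:20 pm, 3:00 pm-4:40 pm.
12:20 pm-12:50 pm overlaps/touches 12:00 pm-5:50 pm → extend to 12:00 pm-5:50 pm.
1:00 pm-1:40 pm overlaps/touches 12:00 pm-5:50 pm → extend to 12:00 pm-5:50 pm.
2:10 pm-5:20 pm overlaps/touches 12:00 pm-5:50 pm → extend to 12:00 pm-5:50 pm.
3:00 pm-4:40 pm overlaps/touches 12:00 pm-5:50 pm → extend to 12:00 pm-5:50 pm.

12:00 pm-5:50 pm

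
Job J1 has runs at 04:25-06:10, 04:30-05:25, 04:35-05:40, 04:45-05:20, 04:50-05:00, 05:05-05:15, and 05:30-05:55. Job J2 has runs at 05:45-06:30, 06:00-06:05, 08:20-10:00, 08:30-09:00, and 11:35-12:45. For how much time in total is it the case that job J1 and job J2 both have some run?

Merge the first list: 04:25-06:10.
Merge the second list: 05:45-06:30, 08:20-10:00, 11:35-12:45.
A ∩ B = 05:45-06:10.
Total: 25 min.

25 min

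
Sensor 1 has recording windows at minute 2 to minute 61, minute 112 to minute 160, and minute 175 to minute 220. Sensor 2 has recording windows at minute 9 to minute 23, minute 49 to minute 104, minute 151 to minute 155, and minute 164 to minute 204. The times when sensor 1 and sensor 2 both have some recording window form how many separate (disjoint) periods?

A ∩ B = minute 9 to minute 23, minute 49 to minute 61, minute 151 to minute 155, minute 175 to minute 204.
That is 4 disjoint pieces.

4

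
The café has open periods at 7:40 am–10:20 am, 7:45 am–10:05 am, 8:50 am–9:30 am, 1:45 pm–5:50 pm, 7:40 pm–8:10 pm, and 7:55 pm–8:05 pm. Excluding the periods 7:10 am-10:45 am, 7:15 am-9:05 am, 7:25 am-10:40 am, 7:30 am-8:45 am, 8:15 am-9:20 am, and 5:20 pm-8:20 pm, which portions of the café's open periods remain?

1:45 pm–5:20 pm

A, merged: 7:40 am–10:20 am, 1:45 pm–5:50 pm, 7:40 pm–8:10 pm.
B, merged: 7:10 am–10:45 am, 5:20 pm–8:20 pm.
7:40 am–10:20 am: entirely removed.
1:45 pm–5:50 pm \ B = 1:45 pm–5:20 pm.
7:40 pm–8:10 pm: entirely removed.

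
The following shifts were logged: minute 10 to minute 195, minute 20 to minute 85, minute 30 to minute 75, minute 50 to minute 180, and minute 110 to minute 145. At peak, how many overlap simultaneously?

4

Sweep endpoints in order; track running count of active intervals.
Peak of 4 reached at minute 50.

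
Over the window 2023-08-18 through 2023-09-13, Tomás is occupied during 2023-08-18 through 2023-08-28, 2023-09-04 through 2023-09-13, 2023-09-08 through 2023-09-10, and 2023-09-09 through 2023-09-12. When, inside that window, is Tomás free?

The merged coverage is 2023-08-18 through 2023-08-28, 2023-09-04 through 2023-09-13.
Complement within 2023-08-18 through 2023-09-13: 2023-08-29 through 2023-09-03.

2023-08-29 through 2023-09-03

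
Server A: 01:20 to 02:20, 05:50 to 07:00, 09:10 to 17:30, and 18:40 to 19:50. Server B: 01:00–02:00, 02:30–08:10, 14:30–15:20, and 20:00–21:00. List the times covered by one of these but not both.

A but not B: 02:00–02:20, 09:10–14:30, 15:20–17:30, 18:40–19:50.
B but not A: 01:00–01:20, 02:30–05:50, 07:00–08:10, 20:00–21:00.
Combining gives A △ B.

01:00–01:20, 02:00–02:20, 02:30–05:50, 07:00–08:10, 09:10–14:30, 15:20–17:30, 18:40–19:50, 20:00–21:00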